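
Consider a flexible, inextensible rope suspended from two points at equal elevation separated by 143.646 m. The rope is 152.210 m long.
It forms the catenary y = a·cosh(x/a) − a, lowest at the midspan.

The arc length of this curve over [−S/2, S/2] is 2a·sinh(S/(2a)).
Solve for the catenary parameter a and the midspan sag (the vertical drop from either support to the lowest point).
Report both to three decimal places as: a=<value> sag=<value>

seed: a₀ = √(S³/(24(L−S))) = √(143.646³/(24·8.564)) = 120.087100
iter 1: u=0.598091  f(a)=+1.545e-01  f'(a)=-1.478e-01  a ← 120.087100 − (+1.545e-01/-1.478e-01) = 121.132338
iter 2: u=0.592930  f(a)=+2.040e-03  f'(a)=-1.439e-01  a ← 121.132338 − (+2.040e-03/-1.439e-01) = 121.146514
iter 3: u=0.592861  f(a)=+3.664e-07  f'(a)=-1.439e-01  a ← 121.146514 − (+3.664e-07/-1.439e-01) = 121.146517
iter 4: u=0.592861  f(a)=+0.000e+00  f'(a)=-1.439e-01  a ← 121.146517 − (+0.000e+00/-1.439e-01) = 121.146517
converged: |Δa| < 1e-12 after 4 iterations
sag = a·(cosh(S/(2a)) − 1) = 121.146517·(cosh(0.592861) − 1) = 21.921472
T_max/T_min = cosh(S/(2a)) = 1.180950

a=121.147 sag=21.921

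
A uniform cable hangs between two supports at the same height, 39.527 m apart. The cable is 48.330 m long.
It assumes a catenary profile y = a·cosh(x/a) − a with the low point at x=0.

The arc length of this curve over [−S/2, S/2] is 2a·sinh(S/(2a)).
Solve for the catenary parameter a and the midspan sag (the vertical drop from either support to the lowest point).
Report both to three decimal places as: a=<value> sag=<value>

a=17.641 sag=12.278

seed: a₀ = √(S³/(24(L−S))) = √(39.527³/(24·8.803)) = 17.096996
iter 1: u=1.155963  f(a)=+6.072e-01  f'(a)=-1.174e+00  a ← 17.096996 − (+6.072e-01/-1.174e+00) = 17.614168
iter 2: u=1.122023  f(a)=+2.864e-02  f'(a)=-1.066e+00  a ← 17.614168 − (+2.864e-02/-1.066e+00) = 17.641043
iter 3: u=1.120314  f(a)=+7.071e-05  f'(a)=-1.060e+00  a ← 17.641043 − (+7.071e-05/-1.060e+00) = 17.641109
iter 4: u=1.120309  f(a)=+4.332e-10  f'(a)=-1.060e+00  a ← 17.641109 − (+4.332e-10/-1.060e+00) = 17.641109
iter 5: u=1.120309  f(a)=+0.000e+00  f'(a)=-1.060e+00  a ← 17.641109 − (+0.000e+00/-1.060e+00) = 17.641109
converged: |Δa| < 1e-12 after 5 iterations
sag = a·(cosh(S/(2a)) − 1) = 17.641109·(cosh(1.120309) − 1) = 12.278048
T_max/T_min = cosh(S/(2a)) = 1.695991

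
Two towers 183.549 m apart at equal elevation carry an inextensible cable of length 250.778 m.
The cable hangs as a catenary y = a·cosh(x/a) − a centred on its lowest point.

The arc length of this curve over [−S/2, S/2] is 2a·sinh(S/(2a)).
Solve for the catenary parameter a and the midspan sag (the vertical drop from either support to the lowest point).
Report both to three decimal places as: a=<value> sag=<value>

seed: a₀ = √(S³/(24(L−S))) = √(183.549³/(24·67.229)) = 61.907617
iter 1: u=1.482443  f(a)=+7.786e+00  f'(a)=-2.688e+00  a ← 61.907617 − (+7.786e+00/-2.688e+00) = 64.803860
iter 2: u=1.416189  f(a)=+5.797e-01  f'(a)=-2.302e+00  a ← 64.803860 − (+5.797e-01/-2.302e+00) = 65.055742
iter 3: u=1.410706  f(a)=+3.785e-03  f'(a)=-2.272e+00  a ← 65.055742 − (+3.785e-03/-2.272e+00) = 65.057408
iter 4: u=1.410669  f(a)=+1.637e-07  f'(a)=-2.271e+00  a ← 65.057408 − (+1.637e-07/-2.271e+00) = 65.057408
iter 5: u=1.410669  f(a)=+2.842e-14  f'(a)=-2.271e+00  a ← 65.057408 − (+2.842e-14/-2.271e+00) = 65.057408
converged: |Δa| < 1e-12 after 5 iterations
sag = a·(cosh(S/(2a)) − 1) = 65.057408·(cosh(1.410669) − 1) = 76.204291
T_max/T_min = cosh(S/(2a)) = 2.171339

a=65.057 sag=76.204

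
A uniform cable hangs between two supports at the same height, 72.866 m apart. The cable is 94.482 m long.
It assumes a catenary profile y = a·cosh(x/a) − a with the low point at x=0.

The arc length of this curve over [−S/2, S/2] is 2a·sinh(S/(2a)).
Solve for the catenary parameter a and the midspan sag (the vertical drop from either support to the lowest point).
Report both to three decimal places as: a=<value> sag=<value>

seed: a₀ = √(S³/(24(L−S))) = √(72.866³/(24·21.616)) = 27.308265
iter 1: u=1.334138  f(a)=+2.007e+00  f'(a)=-1.883e+00  a ← 27.308265 − (+2.007e+00/-1.883e+00) = 28.374056
iter 2: u=1.284025  f(a)=+1.235e-01  f'(a)=-1.658e+00  a ← 28.374056 − (+1.235e-01/-1.658e+00) = 28.448534
iter 3: u=1.280664  f(a)=+5.352e-04  f'(a)=-1.644e+00  a ← 28.448534 − (+5.352e-04/-1.644e+00) = 28.448859
iter 4: u=1.280649  f(a)=+1.015e-08  f'(a)=-1.644e+00  a ← 28.448859 − (+1.015e-08/-1.644e+00) = 28.448859
iter 5: u=1.280649  f(a)=+0.000e+00  f'(a)=-1.644e+00  a ← 28.448859 − (+0.000e+00/-1.644e+00) = 28.448859
converged: |Δa| < 1e-12 after 5 iterations
sag = a·(cosh(S/(2a)) − 1) = 28.448859·(cosh(1.280649) − 1) = 26.696854
T_max/T_min = cosh(S/(2a)) = 1.938416

a=28.449 sag=26.697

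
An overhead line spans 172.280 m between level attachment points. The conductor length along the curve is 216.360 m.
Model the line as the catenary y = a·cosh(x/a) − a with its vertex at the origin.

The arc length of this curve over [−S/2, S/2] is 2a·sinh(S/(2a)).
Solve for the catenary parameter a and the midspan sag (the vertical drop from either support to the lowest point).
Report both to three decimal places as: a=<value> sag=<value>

a=72.047 sag=57.928

seed: a₀ = √(S³/(24(L−S))) = √(172.280³/(24·44.080)) = 69.522580
iter 1: u=1.239022  f(a)=+3.510e+00  f'(a)=-1.474e+00  a ← 69.522580 − (+3.510e+00/-1.474e+00) = 71.904204
iter 2: u=1.197983  f(a)=+1.884e-01  f'(a)=-1.319e+00  a ← 71.904204 − (+1.884e-01/-1.319e+00) = 72.047018
iter 3: u=1.195608  f(a)=+6.112e-04  f'(a)=-1.311e+00  a ← 72.047018 − (+6.112e-04/-1.311e+00) = 72.047485
iter 4: u=1.195600  f(a)=+6.477e-09  f'(a)=-1.311e+00  a ← 72.047485 − (+6.477e-09/-1.311e+00) = 72.047485
iter 5: u=1.195600  f(a)=+0.000e+00  f'(a)=-1.311e+00  a ← 72.047485 − (+0.000e+00/-1.311e+00) = 72.047485
converged: |Δa| < 1e-12 after 5 iterations
sag = a·(cosh(S/(2a)) − 1) = 72.047485·(cosh(1.195600) − 1) = 57.928484
T_max/T_min = cosh(S/(2a)) = 1.804032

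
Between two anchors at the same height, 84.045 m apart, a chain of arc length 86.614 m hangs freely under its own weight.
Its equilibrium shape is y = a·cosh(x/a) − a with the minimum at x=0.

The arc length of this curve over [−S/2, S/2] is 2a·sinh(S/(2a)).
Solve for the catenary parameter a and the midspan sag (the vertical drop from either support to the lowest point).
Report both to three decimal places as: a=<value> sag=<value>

seed: a₀ = √(S³/(24(L−S))) = √(84.045³/(24·2.569)) = 98.125108
iter 1: u=0.428254  f(a)=+2.366e-02  f'(a)=-5.333e-02  a ← 98.125108 − (+2.366e-02/-5.333e-02) = 98.568795
iter 2: u=0.426327  f(a)=+1.614e-04  f'(a)=-5.260e-02  a ← 98.568795 − (+1.614e-04/-5.260e-02) = 98.571864
iter 3: u=0.426313  f(a)=+7.631e-09  f'(a)=-5.260e-02  a ← 98.571864 − (+7.631e-09/-5.260e-02) = 98.571864
iter 4: u=0.426313  f(a)=+0.000e+00  f'(a)=-5.260e-02  a ← 98.571864 − (+0.000e+00/-5.260e-02) = 98.571864
converged: |Δa| < 1e-12 after 4 iterations
sag = a·(cosh(S/(2a)) − 1) = 98.571864·(cosh(0.426313) − 1) = 9.093862
T_max/T_min = cosh(S/(2a)) = 1.092256

a=98.572 sag=9.094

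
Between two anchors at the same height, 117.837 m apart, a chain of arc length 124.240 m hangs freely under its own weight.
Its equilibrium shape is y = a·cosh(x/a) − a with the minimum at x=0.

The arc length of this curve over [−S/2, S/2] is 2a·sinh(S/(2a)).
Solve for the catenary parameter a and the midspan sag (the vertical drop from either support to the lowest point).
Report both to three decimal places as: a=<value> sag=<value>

a=104.018 sag=17.137

seed: a₀ = √(S³/(24(L−S))) = √(117.837³/(24·6.403)) = 103.187038
iter 1: u=0.570987  f(a)=+1.052e-01  f'(a)=-1.282e-01  a ← 103.187038 − (+1.052e-01/-1.282e-01) = 104.007574
iter 2: u=0.566483  f(a)=+1.268e-03  f'(a)=-1.251e-01  a ← 104.007574 − (+1.268e-03/-1.251e-01) = 104.017707
iter 3: u=0.566428  f(a)=+1.892e-07  f'(a)=-1.251e-01  a ← 104.017707 − (+1.892e-07/-1.251e-01) = 104.017709
iter 4: u=0.566428  f(a)=+0.000e+00  f'(a)=-1.251e-01  a ← 104.017709 − (+0.000e+00/-1.251e-01) = 104.017709
converged: |Δa| < 1e-12 after 4 iterations
sag = a·(cosh(S/(2a)) − 1) = 104.017709·(cosh(0.566428) − 1) = 17.137473
T_max/T_min = cosh(S/(2a)) = 1.164755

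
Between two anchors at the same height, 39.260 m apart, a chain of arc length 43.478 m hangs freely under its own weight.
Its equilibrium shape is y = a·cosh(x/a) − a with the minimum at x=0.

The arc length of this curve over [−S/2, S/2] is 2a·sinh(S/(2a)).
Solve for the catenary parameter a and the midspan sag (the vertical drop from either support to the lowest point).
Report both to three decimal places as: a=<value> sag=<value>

a=24.834 sag=8.171

seed: a₀ = √(S³/(24(L−S))) = √(39.260³/(24·4.218)) = 24.449306
iter 1: u=0.802886  f(a)=+1.381e-01  f'(a)=-3.678e-01  a ← 24.449306 − (+1.381e-01/-3.678e-01) = 24.824664
iter 2: u=0.790746  f(a)=+3.244e-03  f'(a)=-3.507e-01  a ← 24.824664 − (+3.244e-03/-3.507e-01) = 24.833913
iter 3: u=0.790451  f(a)=+1.886e-06  f'(a)=-3.503e-01  a ← 24.833913 − (+1.886e-06/-3.503e-01) = 24.833918
iter 4: u=0.790451  f(a)=+6.466e-13  f'(a)=-3.503e-01  a ← 24.833918 − (+6.466e-13/-3.503e-01) = 24.833918
converged: |Δa| < 1e-12 after 4 iterations
sag = a·(cosh(S/(2a)) − 1) = 24.833918·(cosh(0.790451) − 1) = 8.170742
T_max/T_min = cosh(S/(2a)) = 1.329015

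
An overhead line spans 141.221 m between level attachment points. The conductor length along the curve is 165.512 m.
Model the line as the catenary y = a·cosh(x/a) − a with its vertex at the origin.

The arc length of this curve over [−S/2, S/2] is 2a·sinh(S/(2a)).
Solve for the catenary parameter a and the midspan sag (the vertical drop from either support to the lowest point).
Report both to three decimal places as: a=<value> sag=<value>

a=71.232 sag=37.958

seed: a₀ = √(S³/(24(L−S))) = √(141.221³/(24·24.291)) = 69.505729
iter 1: u=1.015895  f(a)=+1.285e+00  f'(a)=-7.738e-01  a ← 69.505729 − (+1.285e+00/-7.738e-01) = 71.165972
iter 2: u=0.992195  f(a)=+4.747e-02  f'(a)=-7.176e-01  a ← 71.165972 − (+4.747e-02/-7.176e-01) = 71.232128
iter 3: u=0.991273  f(a)=+7.033e-05  f'(a)=-7.155e-01  a ← 71.232128 − (+7.033e-05/-7.155e-01) = 71.232226
iter 4: u=0.991272  f(a)=+1.549e-10  f'(a)=-7.155e-01  a ← 71.232226 − (+1.549e-10/-7.155e-01) = 71.232226
iter 5: u=0.991272  f(a)=+0.000e+00  f'(a)=-7.155e-01  a ← 71.232226 − (+0.000e+00/-7.155e-01) = 71.232226
converged: |Δa| < 1e-12 after 5 iterations
sag = a·(cosh(S/(2a)) − 1) = 71.232226·(cosh(0.991272) − 1) = 37.958367
T_max/T_min = cosh(S/(2a)) = 1.532882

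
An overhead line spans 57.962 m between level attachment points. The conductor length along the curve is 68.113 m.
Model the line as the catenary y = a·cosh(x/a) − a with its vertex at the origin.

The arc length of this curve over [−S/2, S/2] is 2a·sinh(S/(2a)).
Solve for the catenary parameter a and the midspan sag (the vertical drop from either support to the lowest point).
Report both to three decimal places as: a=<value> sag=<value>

seed: a₀ = √(S³/(24(L−S))) = √(57.962³/(24·10.151)) = 28.271901
iter 1: u=1.025081  f(a)=+5.469e-01  f'(a)=-7.964e-01  a ← 28.271901 − (+5.469e-01/-7.964e-01) = 28.958541
iter 2: u=1.000776  f(a)=+2.056e-02  f'(a)=-7.376e-01  a ← 28.958541 − (+2.056e-02/-7.376e-01) = 28.986411
iter 3: u=0.999813  f(a)=+3.156e-05  f'(a)=-7.353e-01  a ← 28.986411 − (+3.156e-05/-7.353e-01) = 28.986454
iter 4: u=0.999812  f(a)=+7.462e-11  f'(a)=-7.353e-01  a ← 28.986454 − (+7.462e-11/-7.353e-01) = 28.986454
iter 5: u=0.999812  f(a)=+1.421e-14  f'(a)=-7.353e-01  a ← 28.986454 − (+1.421e-14/-7.353e-01) = 28.986454
converged: |Δa| < 1e-12 after 5 iterations
sag = a·(cosh(S/(2a)) − 1) = 28.986454·(cosh(0.999812) − 1) = 15.735573
T_max/T_min = cosh(S/(2a)) = 1.542860

a=28.986 sag=15.736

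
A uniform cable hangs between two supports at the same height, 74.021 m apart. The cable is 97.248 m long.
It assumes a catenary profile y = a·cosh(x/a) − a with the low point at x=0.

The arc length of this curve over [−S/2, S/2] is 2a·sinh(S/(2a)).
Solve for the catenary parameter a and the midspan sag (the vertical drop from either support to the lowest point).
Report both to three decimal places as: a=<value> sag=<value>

a=28.161 sag=28.029

seed: a₀ = √(S³/(24(L−S))) = √(74.021³/(24·23.227)) = 26.973061
iter 1: u=1.372128  f(a)=+2.287e+00  f'(a)=-2.069e+00  a ← 26.973061 − (+2.287e+00/-2.069e+00) = 28.078457
iter 2: u=1.318110  f(a)=+1.481e-01  f'(a)=-1.809e+00  a ← 28.078457 − (+1.481e-01/-1.809e+00) = 28.160331
iter 3: u=1.314278  f(a)=+7.162e-04  f'(a)=-1.792e+00  a ← 28.160331 − (+7.162e-04/-1.792e+00) = 28.160731
iter 4: u=1.314259  f(a)=+1.693e-08  f'(a)=-1.791e+00  a ← 28.160731 − (+1.693e-08/-1.791e+00) = 28.160731
iter 5: u=1.314259  f(a)=+1.421e-14  f'(a)=-1.791e+00  a ← 28.160731 − (+1.421e-14/-1.791e+00) = 28.160731
converged: |Δa| < 1e-12 after 5 iterations
sag = a·(cosh(S/(2a)) − 1) = 28.160731·(cosh(1.314259) − 1) = 28.029305
T_max/T_min = cosh(S/(2a)) = 1.995333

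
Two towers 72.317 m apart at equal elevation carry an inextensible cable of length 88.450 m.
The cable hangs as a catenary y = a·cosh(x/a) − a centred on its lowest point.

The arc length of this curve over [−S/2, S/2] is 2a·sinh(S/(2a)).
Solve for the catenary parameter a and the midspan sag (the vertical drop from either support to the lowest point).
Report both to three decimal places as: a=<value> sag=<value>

a=32.250 sag=22.485

seed: a₀ = √(S³/(24(L−S))) = √(72.317³/(24·16.133)) = 31.253410
iter 1: u=1.156946  f(a)=+1.115e+00  f'(a)=-1.177e+00  a ← 31.253410 − (+1.115e+00/-1.177e+00) = 32.200255
iter 2: u=1.122926  f(a)=+5.267e-02  f'(a)=-1.068e+00  a ← 32.200255 − (+5.267e-02/-1.068e+00) = 32.249545
iter 3: u=1.121210  f(a)=+1.305e-04  f'(a)=-1.063e+00  a ← 32.249545 − (+1.305e-04/-1.063e+00) = 32.249667
iter 4: u=1.121205  f(a)=+8.047e-10  f'(a)=-1.063e+00  a ← 32.249667 − (+8.047e-10/-1.063e+00) = 32.249667
iter 5: u=1.121205  f(a)=-1.421e-14  f'(a)=-1.063e+00  a ← 32.249667 − (-1.421e-14/-1.063e+00) = 32.249667
converged: |Δa| < 1e-12 after 5 iterations
sag = a·(cosh(S/(2a)) − 1) = 32.249667·(cosh(1.121205) − 1) = 22.485072
T_max/T_min = cosh(S/(2a)) = 1.697219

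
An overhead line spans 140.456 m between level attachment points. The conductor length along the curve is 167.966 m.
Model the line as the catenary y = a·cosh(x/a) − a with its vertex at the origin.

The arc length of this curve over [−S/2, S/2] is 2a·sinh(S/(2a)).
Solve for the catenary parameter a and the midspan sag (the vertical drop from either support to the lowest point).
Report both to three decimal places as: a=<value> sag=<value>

a=66.606 sag=40.583

seed: a₀ = √(S³/(24(L−S))) = √(140.456³/(24·27.510)) = 64.782772
iter 1: u=1.084054  f(a)=+1.662e+00  f'(a)=-9.534e-01  a ← 64.782772 − (+1.662e+00/-9.534e-01) = 66.526473
iter 2: u=1.055640  f(a)=+6.948e-02  f'(a)=-8.752e-01  a ← 66.526473 − (+6.948e-02/-8.752e-01) = 66.605865
iter 3: u=1.054382  f(a)=+1.331e-04  f'(a)=-8.718e-01  a ← 66.605865 − (+1.331e-04/-8.718e-01) = 66.606017
iter 4: u=1.054379  f(a)=+4.906e-10  f'(a)=-8.718e-01  a ← 66.606017 − (+4.906e-10/-8.718e-01) = 66.606017
iter 5: u=1.054379  f(a)=-2.842e-14  f'(a)=-8.718e-01  a ← 66.606017 − (-2.842e-14/-8.718e-01) = 66.606017
converged: |Δa| < 1e-12 after 5 iterations
sag = a·(cosh(S/(2a)) − 1) = 66.606017·(cosh(1.054379) − 1) = 40.583095
T_max/T_min = cosh(S/(2a)) = 1.609301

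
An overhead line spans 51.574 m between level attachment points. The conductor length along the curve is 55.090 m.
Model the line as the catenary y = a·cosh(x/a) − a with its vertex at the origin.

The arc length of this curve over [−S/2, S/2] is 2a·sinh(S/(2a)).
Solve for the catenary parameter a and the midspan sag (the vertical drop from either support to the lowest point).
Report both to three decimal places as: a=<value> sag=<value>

a=40.726 sag=8.440

seed: a₀ = √(S³/(24(L−S))) = √(51.574³/(24·3.516)) = 40.319596
iter 1: u=0.639565  f(a)=+7.261e-02  f'(a)=-1.816e-01  a ← 40.319596 − (+7.261e-02/-1.816e-01) = 40.719353
iter 2: u=0.633286  f(a)=+1.094e-03  f'(a)=-1.762e-01  a ← 40.719353 − (+1.094e-03/-1.762e-01) = 40.725562
iter 3: u=0.633190  f(a)=+2.568e-07  f'(a)=-1.761e-01  a ← 40.725562 − (+2.568e-07/-1.761e-01) = 40.725564
iter 4: u=0.633190  f(a)=+1.421e-14  f'(a)=-1.761e-01  a ← 40.725564 − (+1.421e-14/-1.761e-01) = 40.725564
converged: |Δa| < 1e-12 after 4 iterations
sag = a·(cosh(S/(2a)) − 1) = 40.725564·(cosh(0.633190) − 1) = 8.440467
T_max/T_min = cosh(S/(2a)) = 1.207252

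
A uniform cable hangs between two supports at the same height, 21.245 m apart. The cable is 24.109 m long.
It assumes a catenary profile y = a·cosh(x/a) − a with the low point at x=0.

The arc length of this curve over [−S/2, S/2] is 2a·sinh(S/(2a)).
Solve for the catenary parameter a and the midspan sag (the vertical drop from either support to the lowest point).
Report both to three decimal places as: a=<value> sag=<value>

seed: a₀ = √(S³/(24(L−S))) = √(21.245³/(24·2.864)) = 11.811171
iter 1: u=0.899360  f(a)=+1.181e-01  f'(a)=-5.253e-01  a ← 11.811171 − (+1.181e-01/-5.253e-01) = 12.035946
iter 2: u=0.882565  f(a)=+3.455e-03  f'(a)=-4.950e-01  a ← 12.035946 − (+3.455e-03/-4.950e-01) = 12.042925
iter 3: u=0.882053  f(a)=+3.156e-06  f'(a)=-4.941e-01  a ← 12.042925 − (+3.156e-06/-4.941e-01) = 12.042932
iter 4: u=0.882053  f(a)=+2.636e-12  f'(a)=-4.941e-01  a ← 12.042932 − (+2.636e-12/-4.941e-01) = 12.042932
converged: |Δa| < 1e-12 after 4 iterations
sag = a·(cosh(S/(2a)) − 1) = 12.042932·(cosh(0.882053) − 1) = 4.996528
T_max/T_min = cosh(S/(2a)) = 1.414893

a=12.043 sag=4.997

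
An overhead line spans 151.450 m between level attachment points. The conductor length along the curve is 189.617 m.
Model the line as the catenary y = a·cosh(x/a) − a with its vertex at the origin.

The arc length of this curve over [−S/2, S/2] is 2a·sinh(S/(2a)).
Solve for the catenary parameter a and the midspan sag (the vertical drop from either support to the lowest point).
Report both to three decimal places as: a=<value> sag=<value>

a=63.787 sag=50.482

seed: a₀ = √(S³/(24(L−S))) = √(151.450³/(24·38.167)) = 61.582070
iter 1: u=1.229660  f(a)=+2.992e+00  f'(a)=-1.437e+00  a ← 61.582070 − (+2.992e+00/-1.437e+00) = 63.663376
iter 2: u=1.189459  f(a)=+1.584e-01  f'(a)=-1.289e+00  a ← 63.663376 − (+1.584e-01/-1.289e+00) = 63.786242
iter 3: u=1.187168  f(a)=+4.986e-04  f'(a)=-1.281e+00  a ← 63.786242 − (+4.986e-04/-1.281e+00) = 63.786631
iter 4: u=1.187161  f(a)=+4.977e-09  f'(a)=-1.281e+00  a ← 63.786631 − (+4.977e-09/-1.281e+00) = 63.786631
iter 5: u=1.187161  f(a)=-2.842e-14  f'(a)=-1.281e+00  a ← 63.786631 − (-2.842e-14/-1.281e+00) = 63.786631
converged: |Δa| < 1e-12 after 5 iterations
sag = a·(cosh(S/(2a)) − 1) = 63.786631·(cosh(1.187161) − 1) = 50.482288
T_max/T_min = cosh(S/(2a)) = 1.791424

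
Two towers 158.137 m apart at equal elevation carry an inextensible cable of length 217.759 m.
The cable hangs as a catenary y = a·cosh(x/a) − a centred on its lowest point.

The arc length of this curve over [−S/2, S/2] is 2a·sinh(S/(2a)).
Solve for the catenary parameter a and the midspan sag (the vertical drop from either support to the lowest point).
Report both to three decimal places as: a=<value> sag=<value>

a=55.318 sag=66.808

seed: a₀ = √(S³/(24(L−S))) = √(158.137³/(24·59.622)) = 52.570409
iter 1: u=1.504050  f(a)=+7.119e+00  f'(a)=-2.825e+00  a ← 52.570409 − (+7.119e+00/-2.825e+00) = 55.090602
iter 2: u=1.435245  f(a)=+5.439e-01  f'(a)=-2.408e+00  a ← 55.090602 − (+5.439e-01/-2.408e+00) = 55.316473
iter 3: u=1.429384  f(a)=+3.756e-03  f'(a)=-2.375e+00  a ← 55.316473 − (+3.756e-03/-2.375e+00) = 55.318054
iter 4: u=1.429343  f(a)=+1.818e-07  f'(a)=-2.375e+00  a ← 55.318054 − (+1.818e-07/-2.375e+00) = 55.318054
iter 5: u=1.429343  f(a)=-5.684e-14  f'(a)=-2.375e+00  a ← 55.318054 − (-5.684e-14/-2.375e+00) = 55.318054
converged: |Δa| < 1e-12 after 5 iterations
sag = a·(cosh(S/(2a)) − 1) = 55.318054·(cosh(1.429343) − 1) = 66.808244
T_max/T_min = cosh(S/(2a)) = 2.207711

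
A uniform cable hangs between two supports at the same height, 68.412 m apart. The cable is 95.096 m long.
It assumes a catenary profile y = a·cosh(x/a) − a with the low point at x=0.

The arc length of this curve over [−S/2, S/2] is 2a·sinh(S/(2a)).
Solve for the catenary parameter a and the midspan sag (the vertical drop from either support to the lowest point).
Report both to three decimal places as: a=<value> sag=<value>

seed: a₀ = √(S³/(24(L−S))) = √(68.412³/(24·26.684)) = 22.359771
iter 1: u=1.529801  f(a)=+3.302e+00  f'(a)=-2.994e+00  a ← 22.359771 − (+3.302e+00/-2.994e+00) = 23.462655
iter 2: u=1.457891  f(a)=+2.600e-01  f'(a)=-2.540e+00  a ← 23.462655 − (+2.600e-01/-2.540e+00) = 23.565053
iter 3: u=1.451556  f(a)=+1.917e-03  f'(a)=-2.502e+00  a ← 23.565053 − (+1.917e-03/-2.502e+00) = 23.565819
iter 4: u=1.451509  f(a)=+1.059e-07  f'(a)=-2.502e+00  a ← 23.565819 − (+1.059e-07/-2.502e+00) = 23.565819
iter 5: u=1.451509  f(a)=+0.000e+00  f'(a)=-2.502e+00  a ← 23.565819 − (+0.000e+00/-2.502e+00) = 23.565819
converged: |Δa| < 1e-12 after 5 iterations
sag = a·(cosh(S/(2a)) − 1) = 23.565819·(cosh(1.451509) − 1) = 29.501686
T_max/T_min = cosh(S/(2a)) = 2.251885

a=23.566 sag=29.502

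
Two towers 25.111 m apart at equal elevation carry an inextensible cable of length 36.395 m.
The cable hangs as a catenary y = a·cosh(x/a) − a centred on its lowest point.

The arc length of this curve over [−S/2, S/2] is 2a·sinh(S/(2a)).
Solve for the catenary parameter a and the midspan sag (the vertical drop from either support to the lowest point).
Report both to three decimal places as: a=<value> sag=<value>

a=8.116 sag=11.809

seed: a₀ = √(S³/(24(L−S))) = √(25.111³/(24·11.284)) = 7.646432
iter 1: u=1.642008  f(a)=+1.623e+00  f'(a)=-3.828e+00  a ← 7.646432 − (+1.623e+00/-3.828e+00) = 8.070331
iter 2: u=1.555760  f(a)=+1.447e-01  f'(a)=-3.173e+00  a ← 8.070331 − (+1.447e-01/-3.173e+00) = 8.115937
iter 3: u=1.547018  f(a)=+1.400e-03  f'(a)=-3.112e+00  a ← 8.115937 − (+1.400e-03/-3.112e+00) = 8.116387
iter 4: u=1.546932  f(a)=+1.338e-07  f'(a)=-3.111e+00  a ← 8.116387 − (+1.338e-07/-3.111e+00) = 8.116387
iter 5: u=1.546932  f(a)=+0.000e+00  f'(a)=-3.111e+00  a ← 8.116387 − (+0.000e+00/-3.111e+00) = 8.116387
converged: |Δa| < 1e-12 after 5 iterations
sag = a·(cosh(S/(2a)) − 1) = 8.116387·(cosh(1.546932) − 1) = 11.809093
T_max/T_min = cosh(S/(2a)) = 2.454969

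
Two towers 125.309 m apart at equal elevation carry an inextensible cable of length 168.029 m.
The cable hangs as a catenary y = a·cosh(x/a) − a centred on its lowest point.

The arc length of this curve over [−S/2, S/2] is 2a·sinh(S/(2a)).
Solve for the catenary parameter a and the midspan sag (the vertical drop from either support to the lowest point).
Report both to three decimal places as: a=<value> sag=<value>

a=45.893 sag=49.839

seed: a₀ = √(S³/(24(L−S))) = √(125.309³/(24·42.720)) = 43.807872
iter 1: u=1.430211  f(a)=+4.588e+00  f'(a)=-2.380e+00  a ← 43.807872 − (+4.588e+00/-2.380e+00) = 45.736028
iter 2: u=1.369916  f(a)=+3.203e-01  f'(a)=-2.058e+00  a ← 45.736028 − (+3.203e-01/-2.058e+00) = 45.891674
iter 3: u=1.365269  f(a)=+1.820e-03  f'(a)=-2.035e+00  a ← 45.891674 − (+1.820e-03/-2.035e+00) = 45.892569
iter 4: u=1.365243  f(a)=+5.950e-08  f'(a)=-2.034e+00  a ← 45.892569 − (+5.950e-08/-2.034e+00) = 45.892569
iter 5: u=1.365243  f(a)=+0.000e+00  f'(a)=-2.034e+00  a ← 45.892569 − (+0.000e+00/-2.034e+00) = 45.892569
converged: |Δa| < 1e-12 after 5 iterations
sag = a·(cosh(S/(2a)) − 1) = 45.892569·(cosh(1.365243) − 1) = 49.839161
T_max/T_min = cosh(S/(2a)) = 2.085996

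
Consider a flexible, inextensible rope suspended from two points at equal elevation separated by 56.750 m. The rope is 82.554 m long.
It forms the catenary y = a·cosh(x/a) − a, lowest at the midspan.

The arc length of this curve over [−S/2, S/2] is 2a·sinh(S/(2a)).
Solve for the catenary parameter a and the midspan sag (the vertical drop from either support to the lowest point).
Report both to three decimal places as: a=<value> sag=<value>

a=18.246 sag=26.884

seed: a₀ = √(S³/(24(L−S))) = √(56.750³/(24·25.804)) = 17.179070
iter 1: u=1.651719  f(a)=+3.757e+00  f'(a)=-3.908e+00  a ← 17.179070 − (+3.757e+00/-3.908e+00) = 18.140608
iter 2: u=1.564170  f(a)=+3.385e-01  f'(a)=-3.233e+00  a ← 18.140608 − (+3.385e-01/-3.233e+00) = 18.245336
iter 3: u=1.555192  f(a)=+3.349e-03  f'(a)=-3.169e+00  a ← 18.245336 − (+3.349e-03/-3.169e+00) = 18.246393
iter 4: u=1.555102  f(a)=+3.350e-07  f'(a)=-3.168e+00  a ← 18.246393 − (+3.350e-07/-3.168e+00) = 18.246393
iter 5: u=1.555102  f(a)=+0.000e+00  f'(a)=-3.168e+00  a ← 18.246393 − (+0.000e+00/-3.168e+00) = 18.246393
converged: |Δa| < 1e-12 after 5 iterations
sag = a·(cosh(S/(2a)) − 1) = 18.246393·(cosh(1.555102) − 1) = 26.883659
T_max/T_min = cosh(S/(2a)) = 2.473368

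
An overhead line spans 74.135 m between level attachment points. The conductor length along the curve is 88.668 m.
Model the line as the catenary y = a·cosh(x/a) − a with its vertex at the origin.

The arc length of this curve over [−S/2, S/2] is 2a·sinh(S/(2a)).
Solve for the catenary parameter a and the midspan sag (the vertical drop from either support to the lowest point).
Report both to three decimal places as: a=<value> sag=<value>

seed: a₀ = √(S³/(24(L−S))) = √(74.135³/(24·14.533)) = 34.178396
iter 1: u=1.084530  f(a)=+8.790e-01  f'(a)=-9.547e-01  a ← 34.178396 − (+8.790e-01/-9.547e-01) = 35.099085
iter 2: u=1.056082  f(a)=+3.677e-02  f'(a)=-8.764e-01  a ← 35.099085 − (+3.677e-02/-8.764e-01) = 35.141043
iter 3: u=1.054821  f(a)=+7.056e-05  f'(a)=-8.730e-01  a ← 35.141043 − (+7.056e-05/-8.730e-01) = 35.141124
iter 4: u=1.054818  f(a)=+2.610e-10  f'(a)=-8.730e-01  a ← 35.141124 − (+2.610e-10/-8.730e-01) = 35.141124
iter 5: u=1.054818  f(a)=+1.421e-14  f'(a)=-8.730e-01  a ← 35.141124 − (+1.421e-14/-8.730e-01) = 35.141124
converged: |Δa| < 1e-12 after 5 iterations
sag = a·(cosh(S/(2a)) − 1) = 35.141124·(cosh(1.054818) − 1) = 21.430973
T_max/T_min = cosh(S/(2a)) = 1.609855

a=35.141 sag=21.431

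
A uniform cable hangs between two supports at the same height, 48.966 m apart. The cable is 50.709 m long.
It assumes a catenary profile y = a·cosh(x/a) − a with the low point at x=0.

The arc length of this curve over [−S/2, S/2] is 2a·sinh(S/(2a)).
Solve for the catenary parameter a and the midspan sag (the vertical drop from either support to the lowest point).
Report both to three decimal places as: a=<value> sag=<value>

a=53.258 sag=5.727

seed: a₀ = √(S³/(24(L−S))) = √(48.966³/(24·1.743)) = 52.977033
iter 1: u=0.462144  f(a)=+1.871e-02  f'(a)=-6.722e-02  a ← 52.977033 − (+1.871e-02/-6.722e-02) = 53.255352
iter 2: u=0.459728  f(a)=+1.485e-04  f'(a)=-6.616e-02  a ← 53.255352 − (+1.485e-04/-6.616e-02) = 53.257596
iter 3: u=0.459709  f(a)=+9.514e-09  f'(a)=-6.615e-02  a ← 53.257596 − (+9.514e-09/-6.615e-02) = 53.257596
iter 4: u=0.459709  f(a)=+0.000e+00  f'(a)=-6.615e-02  a ← 53.257596 − (+0.000e+00/-6.615e-02) = 53.257596
converged: |Δa| < 1e-12 after 4 iterations
sag = a·(cosh(S/(2a)) − 1) = 53.257596·(cosh(0.459709) − 1) = 5.727336
T_max/T_min = cosh(S/(2a)) = 1.107540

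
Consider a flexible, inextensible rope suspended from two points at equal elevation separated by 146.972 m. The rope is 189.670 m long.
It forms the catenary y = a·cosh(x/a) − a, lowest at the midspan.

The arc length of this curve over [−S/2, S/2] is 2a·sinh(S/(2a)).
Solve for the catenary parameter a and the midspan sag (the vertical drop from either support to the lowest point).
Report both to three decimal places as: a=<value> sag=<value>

seed: a₀ = √(S³/(24(L−S))) = √(146.972³/(24·42.698)) = 55.659912
iter 1: u=1.320268  f(a)=+3.880e+00  f'(a)=-1.819e+00  a ← 55.659912 − (+3.880e+00/-1.819e+00) = 57.792878
iter 2: u=1.271541  f(a)=+2.342e-01  f'(a)=-1.605e+00  a ← 57.792878 − (+2.342e-01/-1.605e+00) = 57.938739
iter 3: u=1.268340  f(a)=+9.742e-04  f'(a)=-1.592e+00  a ← 57.938739 − (+9.742e-04/-1.592e+00) = 57.939351
iter 4: u=1.268326  f(a)=+1.702e-08  f'(a)=-1.592e+00  a ← 57.939351 − (+1.702e-08/-1.592e+00) = 57.939351
iter 5: u=1.268326  f(a)=-2.842e-14  f'(a)=-1.592e+00  a ← 57.939351 − (-2.842e-14/-1.592e+00) = 57.939351
converged: |Δa| < 1e-12 after 5 iterations
sag = a·(cosh(S/(2a)) − 1) = 57.939351·(cosh(1.268326) − 1) = 53.194108
T_max/T_min = cosh(S/(2a)) = 1.918100

a=57.939 sag=53.194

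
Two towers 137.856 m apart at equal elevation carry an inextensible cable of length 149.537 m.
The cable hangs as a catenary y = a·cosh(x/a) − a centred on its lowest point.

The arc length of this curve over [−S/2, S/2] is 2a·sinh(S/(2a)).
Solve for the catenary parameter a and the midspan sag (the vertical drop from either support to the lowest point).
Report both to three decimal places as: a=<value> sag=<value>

seed: a₀ = √(S³/(24(L−S))) = √(137.856³/(24·11.681)) = 96.670258
iter 1: u=0.713022  f(a)=+3.006e-01  f'(a)=-2.542e-01  a ← 96.670258 − (+3.006e-01/-2.542e-01) = 97.852698
iter 2: u=0.704406  f(a)=+5.603e-03  f'(a)=-2.448e-01  a ← 97.852698 − (+5.603e-03/-2.448e-01) = 97.875590
iter 3: u=0.704241  f(a)=+2.030e-06  f'(a)=-2.446e-01  a ← 97.875590 − (+2.030e-06/-2.446e-01) = 97.875598
iter 4: u=0.704241  f(a)=+2.274e-13  f'(a)=-2.446e-01  a ← 97.875598 − (+2.274e-13/-2.446e-01) = 97.875598
converged: |Δa| < 1e-12 after 4 iterations
sag = a·(cosh(S/(2a)) − 1) = 97.875598·(cosh(0.704241) − 1) = 25.290799
T_max/T_min = cosh(S/(2a)) = 1.258397

a=97.876 sag=25.291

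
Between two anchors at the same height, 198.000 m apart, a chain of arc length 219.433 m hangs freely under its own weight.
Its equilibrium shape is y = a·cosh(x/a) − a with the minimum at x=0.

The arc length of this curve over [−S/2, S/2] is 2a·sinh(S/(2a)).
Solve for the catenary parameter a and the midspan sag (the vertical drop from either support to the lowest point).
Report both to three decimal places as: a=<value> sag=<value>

a=124.790 sag=41.373

seed: a₀ = √(S³/(24(L−S))) = √(198.000³/(24·21.433)) = 122.843076
iter 1: u=0.805906  f(a)=+7.069e-01  f'(a)=-3.721e-01  a ← 122.843076 − (+7.069e-01/-3.721e-01) = 124.742554
iter 2: u=0.793635  f(a)=+1.673e-02  f'(a)=-3.547e-01  a ← 124.742554 − (+1.673e-02/-3.547e-01) = 124.789716
iter 3: u=0.793335  f(a)=+9.874e-06  f'(a)=-3.543e-01  a ← 124.789716 − (+9.874e-06/-3.543e-01) = 124.789744
iter 4: u=0.793334  f(a)=+3.411e-12  f'(a)=-3.543e-01  a ← 124.789744 − (+3.411e-12/-3.543e-01) = 124.789744
converged: |Δa| < 1e-12 after 4 iterations
sag = a·(cosh(S/(2a)) − 1) = 124.789744·(cosh(0.793334) − 1) = 41.373401
T_max/T_min = cosh(S/(2a)) = 1.331545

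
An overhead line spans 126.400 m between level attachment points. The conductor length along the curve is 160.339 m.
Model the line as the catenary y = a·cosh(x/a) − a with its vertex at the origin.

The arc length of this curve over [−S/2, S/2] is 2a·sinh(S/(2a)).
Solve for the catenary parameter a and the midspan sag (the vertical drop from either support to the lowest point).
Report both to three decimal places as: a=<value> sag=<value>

seed: a₀ = √(S³/(24(L−S))) = √(126.400³/(24·33.939)) = 49.792676
iter 1: u=1.269263  f(a)=+2.841e+00  f'(a)=-1.596e+00  a ← 49.792676 − (+2.841e+00/-1.596e+00) = 51.572969
iter 2: u=1.225448  f(a)=+1.595e-01  f'(a)=-1.421e+00  a ← 51.572969 − (+1.595e-01/-1.421e+00) = 51.685180
iter 3: u=1.222788  f(a)=+5.687e-04  f'(a)=-1.411e+00  a ← 51.685180 − (+5.687e-04/-1.411e+00) = 51.685583
iter 4: u=1.222778  f(a)=+7.287e-09  f'(a)=-1.411e+00  a ← 51.685583 − (+7.287e-09/-1.411e+00) = 51.685583
iter 5: u=1.222778  f(a)=+2.842e-14  f'(a)=-1.411e+00  a ← 51.685583 − (+2.842e-14/-1.411e+00) = 51.685583
converged: |Δa| < 1e-12 after 5 iterations
sag = a·(cosh(S/(2a)) − 1) = 51.685583·(cosh(1.222778) − 1) = 43.700727
T_max/T_min = cosh(S/(2a)) = 1.845511

a=51.686 sag=43.701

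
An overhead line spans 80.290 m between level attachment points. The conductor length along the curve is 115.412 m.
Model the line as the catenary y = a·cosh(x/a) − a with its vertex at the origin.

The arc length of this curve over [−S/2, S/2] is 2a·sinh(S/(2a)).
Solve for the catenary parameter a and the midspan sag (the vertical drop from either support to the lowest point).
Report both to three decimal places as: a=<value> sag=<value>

seed: a₀ = √(S³/(24(L−S))) = √(80.290³/(24·35.122)) = 24.779751
iter 1: u=1.620073  f(a)=+4.908e+00  f'(a)=-3.652e+00  a ← 24.779751 − (+4.908e+00/-3.652e+00) = 26.123654
iter 2: u=1.536730  f(a)=+4.275e-01  f'(a)=-3.041e+00  a ← 26.123654 − (+4.275e-01/-3.041e+00) = 26.264246
iter 3: u=1.528504  f(a)=+3.929e-03  f'(a)=-2.985e+00  a ← 26.264246 − (+3.929e-03/-2.985e+00) = 26.265562
iter 4: u=1.528427  f(a)=+3.384e-07  f'(a)=-2.985e+00  a ← 26.265562 − (+3.384e-07/-2.985e+00) = 26.265562
iter 5: u=1.528427  f(a)=+1.421e-14  f'(a)=-2.985e+00  a ← 26.265562 − (+1.421e-14/-2.985e+00) = 26.265562
converged: |Δa| < 1e-12 after 5 iterations
sag = a·(cosh(S/(2a)) − 1) = 26.265562·(cosh(1.528427) − 1) = 37.136821
T_max/T_min = cosh(S/(2a)) = 2.413898

a=26.266 sag=37.137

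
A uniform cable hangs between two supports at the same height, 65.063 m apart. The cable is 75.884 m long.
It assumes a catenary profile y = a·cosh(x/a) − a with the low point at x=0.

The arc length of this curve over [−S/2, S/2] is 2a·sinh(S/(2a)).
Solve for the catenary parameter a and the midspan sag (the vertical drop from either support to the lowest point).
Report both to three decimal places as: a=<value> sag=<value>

a=33.349 sag=17.166

seed: a₀ = √(S³/(24(L−S))) = √(65.063³/(24·10.821)) = 32.565804
iter 1: u=0.998947  f(a)=+5.529e-01  f'(a)=-7.333e-01  a ← 32.565804 − (+5.529e-01/-7.333e-01) = 33.319832
iter 2: u=0.976340  f(a)=+1.979e-02  f'(a)=-6.817e-01  a ← 33.319832 − (+1.979e-02/-6.817e-01) = 33.348859
iter 3: u=0.975491  f(a)=+2.742e-05  f'(a)=-6.798e-01  a ← 33.348859 − (+2.742e-05/-6.798e-01) = 33.348899
iter 4: u=0.975489  f(a)=+5.285e-11  f'(a)=-6.798e-01  a ← 33.348899 − (+5.285e-11/-6.798e-01) = 33.348899
iter 5: u=0.975489  f(a)=-1.421e-14  f'(a)=-6.798e-01  a ← 33.348899 − (-1.421e-14/-6.798e-01) = 33.348899
converged: |Δa| < 1e-12 after 5 iterations
sag = a·(cosh(S/(2a)) − 1) = 33.348899·(cosh(0.975489) − 1) = 17.165895
T_max/T_min = cosh(S/(2a)) = 1.514736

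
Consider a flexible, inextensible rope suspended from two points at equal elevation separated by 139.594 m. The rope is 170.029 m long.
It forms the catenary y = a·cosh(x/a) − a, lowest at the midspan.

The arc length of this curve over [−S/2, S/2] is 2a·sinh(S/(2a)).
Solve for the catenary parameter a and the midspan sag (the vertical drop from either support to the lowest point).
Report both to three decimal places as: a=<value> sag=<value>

seed: a₀ = √(S³/(24(L−S))) = √(139.594³/(24·30.435)) = 61.025009
iter 1: u=1.143744  f(a)=+2.054e+00  f'(a)=-1.134e+00  a ← 61.025009 − (+2.054e+00/-1.134e+00) = 62.835838
iter 2: u=1.110783  f(a)=+9.496e-02  f'(a)=-1.032e+00  a ← 62.835838 − (+9.496e-02/-1.032e+00) = 62.927900
iter 3: u=1.109158  f(a)=+2.248e-04  f'(a)=-1.027e+00  a ← 62.927900 − (+2.248e-04/-1.027e+00) = 62.928119
iter 4: u=1.109154  f(a)=+1.267e-09  f'(a)=-1.027e+00  a ← 62.928119 − (+1.267e-09/-1.027e+00) = 62.928119
iter 5: u=1.109154  f(a)=-2.842e-14  f'(a)=-1.027e+00  a ← 62.928119 − (-2.842e-14/-1.027e+00) = 62.928119
converged: |Δa| < 1e-12 after 5 iterations
sag = a·(cosh(S/(2a)) − 1) = 62.928119·(cosh(1.109154) − 1) = 42.842450
T_max/T_min = cosh(S/(2a)) = 1.680816

a=62.928 sag=42.842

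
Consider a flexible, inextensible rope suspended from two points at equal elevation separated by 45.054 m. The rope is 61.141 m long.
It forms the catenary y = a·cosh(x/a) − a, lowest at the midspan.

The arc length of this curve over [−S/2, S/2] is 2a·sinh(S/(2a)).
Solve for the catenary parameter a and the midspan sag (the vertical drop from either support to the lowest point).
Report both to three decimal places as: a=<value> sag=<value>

a=16.155 sag=18.421

seed: a₀ = √(S³/(24(L−S))) = √(45.054³/(24·16.087)) = 15.390647
iter 1: u=1.463681  f(a)=+1.814e+00  f'(a)=-2.574e+00  a ← 15.390647 − (+1.814e+00/-2.574e+00) = 16.095297
iter 2: u=1.399601  f(a)=+1.320e-01  f'(a)=-2.212e+00  a ← 16.095297 − (+1.320e-01/-2.212e+00) = 16.154978
iter 3: u=1.394431  f(a)=+8.205e-04  f'(a)=-2.184e+00  a ← 16.154978 − (+8.205e-04/-2.184e+00) = 16.155354
iter 4: u=1.394398  f(a)=+3.213e-08  f'(a)=-2.184e+00  a ← 16.155354 − (+3.213e-08/-2.184e+00) = 16.155354
iter 5: u=1.394398  f(a)=+7.105e-15  f'(a)=-2.184e+00  a ← 16.155354 − (+7.105e-15/-2.184e+00) = 16.155354
converged: |Δa| < 1e-12 after 5 iterations
sag = a·(cosh(S/(2a)) − 1) = 16.155354·(cosh(1.394398) − 1) = 18.421386
T_max/T_min = cosh(S/(2a)) = 2.140265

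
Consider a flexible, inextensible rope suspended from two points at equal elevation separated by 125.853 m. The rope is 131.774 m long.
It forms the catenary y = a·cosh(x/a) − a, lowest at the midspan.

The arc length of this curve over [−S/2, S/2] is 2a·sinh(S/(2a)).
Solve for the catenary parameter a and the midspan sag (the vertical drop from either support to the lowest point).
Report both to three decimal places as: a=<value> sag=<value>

a=119.265 sag=16.989

seed: a₀ = √(S³/(24(L−S))) = √(125.853³/(24·5.921)) = 118.438311
iter 1: u=0.531302  f(a)=+8.413e-02  f'(a)=-1.028e-01  a ← 118.438311 − (+8.413e-02/-1.028e-01) = 119.256447
iter 2: u=0.527657  f(a)=+8.797e-04  f'(a)=-1.007e-01  a ← 119.256447 − (+8.797e-04/-1.007e-01) = 119.265183
iter 3: u=0.527618  f(a)=+9.844e-08  f'(a)=-1.007e-01  a ← 119.265183 − (+9.844e-08/-1.007e-01) = 119.265184
iter 4: u=0.527618  f(a)=+2.842e-14  f'(a)=-1.007e-01  a ← 119.265184 − (+2.842e-14/-1.007e-01) = 119.265184
converged: |Δa| < 1e-12 after 4 iterations
sag = a·(cosh(S/(2a)) − 1) = 119.265184·(cosh(0.527618) − 1) = 16.989287
T_max/T_min = cosh(S/(2a)) = 1.142450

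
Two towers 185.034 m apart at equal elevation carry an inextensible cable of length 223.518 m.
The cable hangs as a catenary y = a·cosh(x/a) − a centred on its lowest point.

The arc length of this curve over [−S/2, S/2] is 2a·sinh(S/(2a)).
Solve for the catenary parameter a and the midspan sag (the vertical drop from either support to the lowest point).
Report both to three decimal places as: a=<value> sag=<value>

a=85.288 sag=55.297

seed: a₀ = √(S³/(24(L−S))) = √(185.034³/(24·38.484)) = 82.819305
iter 1: u=1.117095  f(a)=+2.474e+00  f'(a)=-1.051e+00  a ← 82.819305 − (+2.474e+00/-1.051e+00) = 85.173938
iter 2: u=1.086213  f(a)=+1.094e-01  f'(a)=-9.595e-01  a ← 85.173938 − (+1.094e-01/-9.595e-01) = 85.287976
iter 3: u=1.084760  f(a)=+2.360e-04  f'(a)=-9.554e-01  a ← 85.287976 − (+2.360e-04/-9.554e-01) = 85.288223
iter 4: u=1.084757  f(a)=+1.103e-09  f'(a)=-9.554e-01  a ← 85.288223 − (+1.103e-09/-9.554e-01) = 85.288223
iter 5: u=1.084757  f(a)=-2.842e-14  f'(a)=-9.554e-01  a ← 85.288223 − (-2.842e-14/-9.554e-01) = 85.288223
converged: |Δa| < 1e-12 after 5 iterations
sag = a·(cosh(S/(2a)) − 1) = 85.288223·(cosh(1.084757) − 1) = 55.296823
T_max/T_min = cosh(S/(2a)) = 1.648352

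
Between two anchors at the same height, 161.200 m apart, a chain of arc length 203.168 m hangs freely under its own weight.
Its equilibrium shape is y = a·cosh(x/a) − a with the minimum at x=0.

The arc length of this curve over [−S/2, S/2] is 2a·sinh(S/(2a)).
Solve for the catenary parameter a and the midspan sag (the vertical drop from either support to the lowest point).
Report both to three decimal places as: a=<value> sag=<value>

seed: a₀ = √(S³/(24(L−S))) = √(161.200³/(24·41.968)) = 64.488578
iter 1: u=1.249834  f(a)=+3.402e+00  f'(a)=-1.517e+00  a ← 64.488578 − (+3.402e+00/-1.517e+00) = 66.732131
iter 2: u=1.207814  f(a)=+1.856e-01  f'(a)=-1.355e+00  a ← 66.732131 − (+1.856e-01/-1.355e+00) = 66.869103
iter 3: u=1.205340  f(a)=+6.230e-04  f'(a)=-1.346e+00  a ← 66.869103 − (+6.230e-04/-1.346e+00) = 66.869566
iter 4: u=1.205332  f(a)=+7.070e-09  f'(a)=-1.346e+00  a ← 66.869566 − (+7.070e-09/-1.346e+00) = 66.869566
iter 5: u=1.205332  f(a)=+2.842e-14  f'(a)=-1.346e+00  a ← 66.869566 − (+2.842e-14/-1.346e+00) = 66.869566
converged: |Δa| < 1e-12 after 5 iterations
sag = a·(cosh(S/(2a)) − 1) = 66.869566·(cosh(1.205332) − 1) = 54.748064
T_max/T_min = cosh(S/(2a)) = 1.818729

a=66.870 sag=54.748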